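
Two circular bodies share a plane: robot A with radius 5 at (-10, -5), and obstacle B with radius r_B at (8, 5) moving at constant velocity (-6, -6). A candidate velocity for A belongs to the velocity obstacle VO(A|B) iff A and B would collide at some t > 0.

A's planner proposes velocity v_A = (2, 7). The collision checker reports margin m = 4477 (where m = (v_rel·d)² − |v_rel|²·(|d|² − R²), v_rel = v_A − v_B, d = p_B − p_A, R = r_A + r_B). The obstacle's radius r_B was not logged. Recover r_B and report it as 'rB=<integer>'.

m = 4477
d = (18, 10);  v_rel = (8, 13),  |v_rel|² = 233
v_rel×d = (8)·(10) − (13)·(18) = -154
since m = R²·233 − (-154)²:  R² = (23716 + 4477) / 233 = 121
R = √121 = 11  ⇒  r_B = 11 − 5 = 6

rB=6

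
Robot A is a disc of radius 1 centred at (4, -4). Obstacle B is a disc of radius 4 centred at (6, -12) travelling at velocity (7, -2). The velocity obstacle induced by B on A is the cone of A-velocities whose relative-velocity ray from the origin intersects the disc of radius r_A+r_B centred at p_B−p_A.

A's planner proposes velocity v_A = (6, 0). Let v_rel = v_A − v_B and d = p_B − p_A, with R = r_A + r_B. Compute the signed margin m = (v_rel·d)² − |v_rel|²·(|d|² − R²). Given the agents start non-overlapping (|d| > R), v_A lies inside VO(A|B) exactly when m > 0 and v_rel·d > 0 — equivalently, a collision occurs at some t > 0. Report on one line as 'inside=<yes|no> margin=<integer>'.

d = (2, -8),  |d|² = 68;  R = 1+4 = 5,  c = 68−5² = 43
v_rel = (-1, 2),  |v_rel|² = 5;  v_rel·d = (-1)·(2) + (2)·(-8) = -18
5·t² + 36·t + 43 = 0  ⇒  m = (-18)² − 5·43 = 109
m = 109 > 0,  v_rel·d = -18 < 0  ⇒  outside

inside=no margin=109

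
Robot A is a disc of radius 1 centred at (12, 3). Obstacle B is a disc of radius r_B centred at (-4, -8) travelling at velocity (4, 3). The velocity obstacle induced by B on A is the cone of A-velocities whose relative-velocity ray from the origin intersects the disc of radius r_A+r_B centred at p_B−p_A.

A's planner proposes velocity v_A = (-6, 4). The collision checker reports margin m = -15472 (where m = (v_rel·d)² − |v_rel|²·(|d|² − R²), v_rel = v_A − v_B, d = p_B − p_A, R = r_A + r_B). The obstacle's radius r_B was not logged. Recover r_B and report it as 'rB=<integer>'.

m = -15472
d = (-16, -11);  v_rel = (-10, 1),  |v_rel|² = 101
v_rel×d = (-10)·(-11) − (1)·(-16) = 126
since m = R²·101 − 126²:  R² = (15876 + -15472) / 101 = 4
R = √4 = 2  ⇒  r_B = 2 − 1 = 1

rB=1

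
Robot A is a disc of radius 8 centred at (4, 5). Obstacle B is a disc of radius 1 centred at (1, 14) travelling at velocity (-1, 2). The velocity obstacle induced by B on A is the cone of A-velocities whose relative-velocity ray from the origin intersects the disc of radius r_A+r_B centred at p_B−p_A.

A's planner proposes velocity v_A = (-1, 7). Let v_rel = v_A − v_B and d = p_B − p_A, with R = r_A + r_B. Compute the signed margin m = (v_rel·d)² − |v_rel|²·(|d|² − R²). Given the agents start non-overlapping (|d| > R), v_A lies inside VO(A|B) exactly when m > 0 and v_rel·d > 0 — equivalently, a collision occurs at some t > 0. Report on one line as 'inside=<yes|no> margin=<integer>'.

d = (-3, 9),  |d|² = 90;  R = 8+1 = 9,  c = 90−9² = 9
v_rel = (0, 5),  |v_rel|² = 25;  v_rel·d = (0)·(-3) + (5)·(9) = 45
25·t² − 90·t + 9 = 0  ⇒  m = 45² − 25·9 = 1800
m = 1800 > 0,  v_rel·d = 45 > 0  ⇒  inside

inside=yes margin=1800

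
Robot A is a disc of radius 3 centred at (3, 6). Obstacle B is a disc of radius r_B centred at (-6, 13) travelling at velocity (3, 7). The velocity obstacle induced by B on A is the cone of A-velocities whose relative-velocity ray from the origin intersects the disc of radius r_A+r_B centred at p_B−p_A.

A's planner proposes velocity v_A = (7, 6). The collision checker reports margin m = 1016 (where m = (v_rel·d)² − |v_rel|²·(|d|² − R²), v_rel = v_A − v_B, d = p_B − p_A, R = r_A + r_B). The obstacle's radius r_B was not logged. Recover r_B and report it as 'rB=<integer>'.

m = 1016
d = (-9, 7);  v_rel = (4, -1),  |v_rel|² = 17
v_rel×d = (4)·(7) − (-1)·(-9) = 19
since m = R²·17 − 19²:  R² = (361 + 1016) / 17 = 81
R = √81 = 9  ⇒  r_B = 9 − 3 = 6

rB=6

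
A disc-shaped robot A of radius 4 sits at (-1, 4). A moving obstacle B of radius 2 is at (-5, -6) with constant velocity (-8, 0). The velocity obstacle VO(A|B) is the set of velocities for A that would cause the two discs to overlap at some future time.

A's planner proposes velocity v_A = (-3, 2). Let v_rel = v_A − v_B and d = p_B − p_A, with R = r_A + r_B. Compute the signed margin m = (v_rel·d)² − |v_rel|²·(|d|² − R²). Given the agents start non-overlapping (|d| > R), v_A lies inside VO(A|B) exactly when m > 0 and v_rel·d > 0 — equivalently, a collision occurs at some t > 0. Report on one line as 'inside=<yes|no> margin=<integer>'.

d = (-4, -10),  |d|² = 116;  R = 4+2 = 6,  c = 116−6² = 80
v_rel = (5, 2),  |v_rel|² = 29;  v_rel·d = (5)·(-4) + (2)·(-10) = -40
29·t² + 80·t + 80 = 0  ⇒  m = (-40)² − 29·80 = -720
m = -720 < 0,  v_rel·d = -40 < 0  ⇒  outside

inside=no margin=-720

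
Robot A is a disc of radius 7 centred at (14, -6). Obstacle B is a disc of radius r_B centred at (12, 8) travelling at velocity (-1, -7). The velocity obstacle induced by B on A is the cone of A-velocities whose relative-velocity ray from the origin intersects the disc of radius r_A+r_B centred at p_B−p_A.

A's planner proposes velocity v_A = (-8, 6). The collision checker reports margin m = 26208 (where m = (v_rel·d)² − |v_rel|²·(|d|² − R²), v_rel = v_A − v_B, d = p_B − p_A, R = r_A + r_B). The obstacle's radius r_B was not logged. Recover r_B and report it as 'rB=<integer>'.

m = 26208
d = (-2, 14);  v_rel = (-7, 13),  |v_rel|² = 218
v_rel×d = (-7)·(14) − (13)·(-2) = -72
since m = R²·218 − (-72)²:  R² = (5184 + 26208) / 218 = 144
R = √144 = 12  ⇒  r_B = 12 − 7 = 5

rB=5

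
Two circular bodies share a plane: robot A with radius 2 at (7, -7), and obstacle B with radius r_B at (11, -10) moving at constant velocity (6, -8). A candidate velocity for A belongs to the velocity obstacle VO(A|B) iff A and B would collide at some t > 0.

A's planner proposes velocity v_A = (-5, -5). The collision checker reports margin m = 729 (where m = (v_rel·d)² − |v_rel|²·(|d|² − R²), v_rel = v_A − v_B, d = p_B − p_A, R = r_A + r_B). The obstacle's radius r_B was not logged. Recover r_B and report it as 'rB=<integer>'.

m = 729
d = (4, -3);  v_rel = (-11, 3),  |v_rel|² = 130
v_rel×d = (-11)·(-3) − (3)·(4) = 21
since m = R²·130 − 21²:  R² = (441 + 729) / 130 = 9
R = √9 = 3  ⇒  r_B = 3 − 2 = 1

rB=1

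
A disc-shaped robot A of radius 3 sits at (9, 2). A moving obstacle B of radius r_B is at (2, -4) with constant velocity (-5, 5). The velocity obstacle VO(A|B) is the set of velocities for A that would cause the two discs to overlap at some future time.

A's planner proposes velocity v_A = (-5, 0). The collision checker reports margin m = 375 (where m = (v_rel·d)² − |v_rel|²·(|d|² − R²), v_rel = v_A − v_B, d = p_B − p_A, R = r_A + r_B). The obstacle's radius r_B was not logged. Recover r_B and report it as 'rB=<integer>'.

m = 375
d = (-7, -6);  v_rel = (0, -5),  |v_rel|² = 25
v_rel×d = (0)·(-6) − (-5)·(-7) = -35
since m = R²·25 − (-35)²:  R² = (1225 + 375) / 25 = 64
R = √64 = 8  ⇒  r_B = 8 − 3 = 5

rB=5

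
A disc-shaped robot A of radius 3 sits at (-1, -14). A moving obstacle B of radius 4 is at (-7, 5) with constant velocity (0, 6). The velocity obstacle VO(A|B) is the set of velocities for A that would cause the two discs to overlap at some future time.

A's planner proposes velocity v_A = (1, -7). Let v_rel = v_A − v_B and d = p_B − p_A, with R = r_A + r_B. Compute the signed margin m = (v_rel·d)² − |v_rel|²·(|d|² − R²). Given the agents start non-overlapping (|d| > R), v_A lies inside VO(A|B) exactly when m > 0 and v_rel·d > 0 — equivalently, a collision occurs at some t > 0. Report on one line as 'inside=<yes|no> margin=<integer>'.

d = (-6, 19),  |d|² = 397;  R = 3+4 = 7,  c = 397−7² = 348
v_rel = (1, -13),  |v_rel|² = 170;  v_rel·d = (1)·(-6) + (-13)·(19) = -253
170·t² + 506·t + 348 = 0  ⇒  m = (-253)² − 170·348 = 4849
m = 4849 > 0,  v_rel·d = -253 < 0  ⇒  outside

inside=no margin=4849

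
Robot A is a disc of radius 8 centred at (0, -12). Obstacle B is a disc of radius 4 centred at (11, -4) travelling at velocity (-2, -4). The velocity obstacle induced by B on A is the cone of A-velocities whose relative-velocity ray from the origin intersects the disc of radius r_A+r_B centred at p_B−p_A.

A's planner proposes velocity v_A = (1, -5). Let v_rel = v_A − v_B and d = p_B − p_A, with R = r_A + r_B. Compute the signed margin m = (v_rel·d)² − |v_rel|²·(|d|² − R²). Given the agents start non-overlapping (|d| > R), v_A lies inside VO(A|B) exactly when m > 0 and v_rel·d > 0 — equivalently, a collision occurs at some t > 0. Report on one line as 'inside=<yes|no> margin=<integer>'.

d = (11, 8),  |d|² = 185;  R = 8+4 = 12,  c = 185−12² = 41
v_rel = (3, -1),  |v_rel|² = 10;  v_rel·d = (3)·(11) + (-1)·(8) = 25
10·t² − 50·t + 41 = 0  ⇒  m = 25² − 10·41 = 215
m = 215 > 0,  v_rel·d = 25 > 0  ⇒  inside

inside=yes margin=215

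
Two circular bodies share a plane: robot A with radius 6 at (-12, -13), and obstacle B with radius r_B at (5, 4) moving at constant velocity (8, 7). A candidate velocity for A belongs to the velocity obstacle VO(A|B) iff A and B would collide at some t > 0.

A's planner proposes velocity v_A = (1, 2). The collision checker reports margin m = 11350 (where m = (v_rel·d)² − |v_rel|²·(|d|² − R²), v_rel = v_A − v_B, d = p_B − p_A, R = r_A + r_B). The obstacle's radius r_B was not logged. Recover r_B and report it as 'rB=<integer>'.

m = 11350
d = (17, 17);  v_rel = (-7, -5),  |v_rel|² = 74
v_rel×d = (-7)·(17) − (-5)·(17) = -34
since m = R²·74 − (-34)²:  R² = (1156 + 11350) / 74 = 169
R = √169 = 13  ⇒  r_B = 13 − 6 = 7

rB=7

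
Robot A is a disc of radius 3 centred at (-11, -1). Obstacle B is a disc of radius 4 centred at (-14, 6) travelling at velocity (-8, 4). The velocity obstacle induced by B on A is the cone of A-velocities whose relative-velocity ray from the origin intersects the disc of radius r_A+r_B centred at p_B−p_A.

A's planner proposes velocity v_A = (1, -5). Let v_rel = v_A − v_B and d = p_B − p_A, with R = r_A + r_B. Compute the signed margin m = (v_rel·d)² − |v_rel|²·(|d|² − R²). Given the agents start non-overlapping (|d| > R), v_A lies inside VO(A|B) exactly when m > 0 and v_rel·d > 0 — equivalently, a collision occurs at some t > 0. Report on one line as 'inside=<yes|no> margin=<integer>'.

d = (-3, 7),  |d|² = 58;  R = 3+4 = 7,  c = 58−7² = 9
v_rel = (9, -9),  |v_rel|² = 162;  v_rel·d = (9)·(-3) + (-9)·(7) = -90
162·t² + 180·t + 9 = 0  ⇒  m = (-90)² − 162·9 = 6642
m = 6642 > 0,  v_rel·d = -90 < 0  ⇒  outside

inside=no margin=6642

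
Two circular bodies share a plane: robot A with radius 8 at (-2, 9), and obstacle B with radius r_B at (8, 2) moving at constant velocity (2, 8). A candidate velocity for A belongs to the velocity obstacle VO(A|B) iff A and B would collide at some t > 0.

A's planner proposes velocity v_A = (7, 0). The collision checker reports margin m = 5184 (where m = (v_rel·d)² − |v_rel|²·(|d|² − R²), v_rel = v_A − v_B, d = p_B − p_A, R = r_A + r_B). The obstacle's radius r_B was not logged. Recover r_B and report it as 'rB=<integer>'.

m = 5184
d = (10, -7);  v_rel = (5, -8),  |v_rel|² = 89
v_rel×d = (5)·(-7) − (-8)·(10) = 45
since m = R²·89 − 45²:  R² = (2025 + 5184) / 89 = 81
R = √81 = 9  ⇒  r_B = 9 − 8 = 1

rB=1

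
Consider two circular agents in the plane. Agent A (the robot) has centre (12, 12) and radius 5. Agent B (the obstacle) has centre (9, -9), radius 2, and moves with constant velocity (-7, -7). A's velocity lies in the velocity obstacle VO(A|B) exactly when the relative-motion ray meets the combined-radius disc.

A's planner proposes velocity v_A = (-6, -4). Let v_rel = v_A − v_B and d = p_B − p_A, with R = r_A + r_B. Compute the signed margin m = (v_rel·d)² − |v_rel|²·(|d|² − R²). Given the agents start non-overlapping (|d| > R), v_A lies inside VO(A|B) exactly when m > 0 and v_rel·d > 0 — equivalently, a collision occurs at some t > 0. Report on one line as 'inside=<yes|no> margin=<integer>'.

d = (-3, -21),  |d|² = 450;  R = 5+2 = 7,  c = 450−7² = 401
v_rel = (1, 3),  |v_rel|² = 10;  v_rel·d = (1)·(-3) + (3)·(-21) = -66
10·t² + 132·t + 401 = 0  ⇒  m = (-66)² − 10·401 = 346
m = 346 > 0,  v_rel·d = -66 < 0  ⇒  outside

inside=no margin=346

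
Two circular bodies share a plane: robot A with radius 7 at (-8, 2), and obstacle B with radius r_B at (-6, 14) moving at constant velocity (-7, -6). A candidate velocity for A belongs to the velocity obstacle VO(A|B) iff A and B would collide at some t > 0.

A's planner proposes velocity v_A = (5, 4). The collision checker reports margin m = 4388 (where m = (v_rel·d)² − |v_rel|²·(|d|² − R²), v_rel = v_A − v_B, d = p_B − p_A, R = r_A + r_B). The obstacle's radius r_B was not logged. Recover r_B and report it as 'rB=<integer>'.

m = 4388
d = (2, 12);  v_rel = (12, 10),  |v_rel|² = 244
v_rel×d = (12)·(12) − (10)·(2) = 124
since m = R²·244 − 124²:  R² = (15376 + 4388) / 244 = 81
R = √81 = 9  ⇒  r_B = 9 − 7 = 2

rB=2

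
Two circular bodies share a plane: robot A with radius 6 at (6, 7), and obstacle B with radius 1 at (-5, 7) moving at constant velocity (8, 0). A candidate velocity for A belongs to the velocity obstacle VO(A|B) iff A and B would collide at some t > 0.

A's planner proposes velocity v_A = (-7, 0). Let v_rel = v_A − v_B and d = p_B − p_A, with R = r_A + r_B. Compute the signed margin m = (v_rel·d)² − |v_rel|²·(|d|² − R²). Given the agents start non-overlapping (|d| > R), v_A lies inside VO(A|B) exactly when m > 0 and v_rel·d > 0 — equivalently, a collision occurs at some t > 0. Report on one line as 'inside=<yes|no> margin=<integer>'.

d = (-11, 0),  |d|² = 121;  R = 6+1 = 7,  c = 121−7² = 72
v_rel = (-15, 0),  |v_rel|² = 225;  v_rel·d = (-15)·(-11) + (0)·(0) = 165
225·t² − 330·t + 72 = 0  ⇒  m = 165² − 225·72 = 11025
m = 11025 > 0,  v_rel·d = 165 > 0  ⇒  inside

inside=yes margin=11025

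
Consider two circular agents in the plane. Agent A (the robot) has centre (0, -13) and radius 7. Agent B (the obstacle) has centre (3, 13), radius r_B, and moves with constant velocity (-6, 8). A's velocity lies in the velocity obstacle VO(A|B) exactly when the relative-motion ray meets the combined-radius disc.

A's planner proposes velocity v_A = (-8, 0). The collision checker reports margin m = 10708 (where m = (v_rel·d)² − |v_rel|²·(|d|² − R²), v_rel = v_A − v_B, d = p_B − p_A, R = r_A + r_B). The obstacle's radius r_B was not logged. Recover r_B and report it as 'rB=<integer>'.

m = 10708
d = (3, 26);  v_rel = (-2, -8),  |v_rel|² = 68
v_rel×d = (-2)·(26) − (-8)·(3) = -28
since m = R²·68 − (-28)²:  R² = (784 + 10708) / 68 = 169
R = √169 = 13  ⇒  r_B = 13 − 7 = 6

rB=6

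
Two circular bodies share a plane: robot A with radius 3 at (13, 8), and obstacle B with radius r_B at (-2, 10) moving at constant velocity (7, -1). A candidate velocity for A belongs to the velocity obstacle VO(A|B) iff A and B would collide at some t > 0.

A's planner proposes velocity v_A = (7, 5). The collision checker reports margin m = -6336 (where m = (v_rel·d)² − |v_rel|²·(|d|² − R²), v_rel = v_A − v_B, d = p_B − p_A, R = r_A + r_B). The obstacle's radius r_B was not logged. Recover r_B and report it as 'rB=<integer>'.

m = -6336
d = (-15, 2);  v_rel = (0, 6),  |v_rel|² = 36
v_rel×d = (0)·(2) − (6)·(-15) = 90
since m = R²·36 − 90²:  R² = (8100 + -6336) / 36 = 49
R = √49 = 7  ⇒  r_B = 7 − 3 = 4

rB=4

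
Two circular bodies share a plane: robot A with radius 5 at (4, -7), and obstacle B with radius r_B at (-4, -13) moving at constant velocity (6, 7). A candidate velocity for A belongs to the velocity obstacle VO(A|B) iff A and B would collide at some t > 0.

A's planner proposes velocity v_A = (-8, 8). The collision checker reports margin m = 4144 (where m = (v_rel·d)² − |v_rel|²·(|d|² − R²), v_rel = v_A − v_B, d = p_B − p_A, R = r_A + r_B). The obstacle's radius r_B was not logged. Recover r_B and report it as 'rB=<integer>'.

m = 4144
d = (-8, -6);  v_rel = (-14, 1),  |v_rel|² = 197
v_rel×d = (-14)·(-6) − (1)·(-8) = 92
since m = R²·197 − 92²:  R² = (8464 + 4144) / 197 = 64
R = √64 = 8  ⇒  r_B = 8 − 5 = 3

rB=3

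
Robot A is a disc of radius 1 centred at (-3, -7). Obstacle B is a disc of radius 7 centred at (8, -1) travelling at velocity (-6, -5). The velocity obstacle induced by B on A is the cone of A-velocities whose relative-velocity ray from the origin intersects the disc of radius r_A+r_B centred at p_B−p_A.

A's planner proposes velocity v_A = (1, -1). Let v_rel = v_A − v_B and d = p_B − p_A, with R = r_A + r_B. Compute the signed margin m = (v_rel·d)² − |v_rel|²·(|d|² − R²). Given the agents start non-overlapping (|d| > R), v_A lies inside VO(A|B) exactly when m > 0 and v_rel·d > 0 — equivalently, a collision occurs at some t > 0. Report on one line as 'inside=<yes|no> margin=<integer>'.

d = (11, 6),  |d|² = 157;  R = 1+7 = 8,  c = 157−8² = 93
v_rel = (7, 4),  |v_rel|² = 65;  v_rel·d = (7)·(11) + (4)·(6) = 101
65·t² − 202·t + 93 = 0  ⇒  m = 101² − 65·93 = 4156
m = 4156 > 0,  v_rel·d = 101 > 0  ⇒  inside

inside=yes margin=4156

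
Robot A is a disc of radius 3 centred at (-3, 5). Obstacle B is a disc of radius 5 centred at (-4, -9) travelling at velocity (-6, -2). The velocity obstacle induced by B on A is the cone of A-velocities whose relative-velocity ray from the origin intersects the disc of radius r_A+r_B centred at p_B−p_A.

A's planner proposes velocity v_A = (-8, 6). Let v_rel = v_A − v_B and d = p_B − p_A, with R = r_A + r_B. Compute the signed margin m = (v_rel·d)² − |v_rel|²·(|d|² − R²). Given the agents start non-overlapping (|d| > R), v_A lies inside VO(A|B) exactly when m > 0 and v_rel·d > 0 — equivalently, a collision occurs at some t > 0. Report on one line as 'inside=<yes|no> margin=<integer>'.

d = (-1, -14),  |d|² = 197;  R = 3+5 = 8,  c = 197−8² = 133
v_rel = (-2, 8),  |v_rel|² = 68;  v_rel·d = (-2)·(-1) + (8)·(-14) = -110
68·t² + 220·t + 133 = 0  ⇒  m = (-110)² − 68·133 = 3056
m = 3056 > 0,  v_rel·d = -110 < 0  ⇒  outside

inside=no margin=3056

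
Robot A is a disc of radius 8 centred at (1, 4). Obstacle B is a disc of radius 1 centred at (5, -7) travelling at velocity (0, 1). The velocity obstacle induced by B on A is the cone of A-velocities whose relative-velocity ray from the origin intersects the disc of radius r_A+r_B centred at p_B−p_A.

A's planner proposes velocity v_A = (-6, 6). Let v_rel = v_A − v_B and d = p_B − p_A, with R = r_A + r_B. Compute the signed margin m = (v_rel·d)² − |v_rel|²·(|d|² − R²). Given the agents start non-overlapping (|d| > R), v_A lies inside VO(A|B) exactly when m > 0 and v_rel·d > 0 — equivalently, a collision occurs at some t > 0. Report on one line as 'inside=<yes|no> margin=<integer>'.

d = (4, -11),  |d|² = 137;  R = 8+1 = 9,  c = 137−9² = 56
v_rel = (-6, 5),  |v_rel|² = 61;  v_rel·d = (-6)·(4) + (5)·(-11) = -79
61·t² + 158·t + 56 = 0  ⇒  m = (-79)² − 61·56 = 2825
m = 2825 > 0,  v_rel·d = -79 < 0  ⇒  outside

inside=no margin=2825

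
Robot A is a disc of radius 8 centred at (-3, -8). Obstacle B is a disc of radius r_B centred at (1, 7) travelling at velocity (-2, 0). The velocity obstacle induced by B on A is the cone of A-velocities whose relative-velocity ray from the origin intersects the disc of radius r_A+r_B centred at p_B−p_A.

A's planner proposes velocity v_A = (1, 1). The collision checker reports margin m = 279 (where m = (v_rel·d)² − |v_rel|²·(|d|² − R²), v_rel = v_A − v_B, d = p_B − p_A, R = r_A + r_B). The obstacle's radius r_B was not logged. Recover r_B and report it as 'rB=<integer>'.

m = 279
d = (4, 15);  v_rel = (3, 1),  |v_rel|² = 10
v_rel×d = (3)·(15) − (1)·(4) = 41
since m = R²·10 − 41²:  R² = (1681 + 279) / 10 = 196
R = √196 = 14  ⇒  r_B = 14 − 8 = 6

rB=6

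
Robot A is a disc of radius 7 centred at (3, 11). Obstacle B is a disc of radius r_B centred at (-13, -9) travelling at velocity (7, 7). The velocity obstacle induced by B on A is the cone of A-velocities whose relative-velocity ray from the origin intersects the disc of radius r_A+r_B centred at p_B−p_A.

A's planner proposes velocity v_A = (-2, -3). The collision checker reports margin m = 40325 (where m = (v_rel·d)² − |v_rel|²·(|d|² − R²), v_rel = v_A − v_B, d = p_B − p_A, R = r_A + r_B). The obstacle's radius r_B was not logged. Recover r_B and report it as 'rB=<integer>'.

m = 40325
d = (-16, -20);  v_rel = (-9, -10),  |v_rel|² = 181
v_rel×d = (-9)·(-20) − (-10)·(-16) = 20
since m = R²·181 − 20²:  R² = (400 + 40325) / 181 = 225
R = √225 = 15  ⇒  r_B = 15 − 7 = 8

rB=8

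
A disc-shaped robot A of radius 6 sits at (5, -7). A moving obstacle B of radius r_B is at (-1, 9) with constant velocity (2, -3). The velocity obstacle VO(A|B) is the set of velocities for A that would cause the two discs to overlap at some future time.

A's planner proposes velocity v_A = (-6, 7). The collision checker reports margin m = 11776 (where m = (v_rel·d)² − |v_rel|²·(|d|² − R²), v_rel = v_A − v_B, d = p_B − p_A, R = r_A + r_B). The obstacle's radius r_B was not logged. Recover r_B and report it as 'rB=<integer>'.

m = 11776
d = (-6, 16);  v_rel = (-8, 10),  |v_rel|² = 164
v_rel×d = (-8)·(16) − (10)·(-6) = -68
since m = R²·164 − (-68)²:  R² = (4624 + 11776) / 164 = 100
R = √100 = 10  ⇒  r_B = 10 − 6 = 4

rB=4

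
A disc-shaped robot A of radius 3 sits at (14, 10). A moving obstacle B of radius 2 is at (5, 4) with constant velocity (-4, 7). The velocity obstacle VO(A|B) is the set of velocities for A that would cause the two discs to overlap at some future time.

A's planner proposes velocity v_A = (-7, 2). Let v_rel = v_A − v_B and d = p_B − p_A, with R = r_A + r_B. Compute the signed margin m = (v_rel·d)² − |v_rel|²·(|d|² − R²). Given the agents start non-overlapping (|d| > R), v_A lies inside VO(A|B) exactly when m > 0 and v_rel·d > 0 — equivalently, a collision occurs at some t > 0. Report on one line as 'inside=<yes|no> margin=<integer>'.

d = (-9, -6),  |d|² = 117;  R = 3+2 = 5,  c = 117−5² = 92
v_rel = (-3, -5),  |v_rel|² = 34;  v_rel·d = (-3)·(-9) + (-5)·(-6) = 57
34·t² − 114·t + 92 = 0  ⇒  m = 57² − 34·92 = 121
m = 121 > 0,  v_rel·d = 57 > 0  ⇒  inside

inside=yes margin=121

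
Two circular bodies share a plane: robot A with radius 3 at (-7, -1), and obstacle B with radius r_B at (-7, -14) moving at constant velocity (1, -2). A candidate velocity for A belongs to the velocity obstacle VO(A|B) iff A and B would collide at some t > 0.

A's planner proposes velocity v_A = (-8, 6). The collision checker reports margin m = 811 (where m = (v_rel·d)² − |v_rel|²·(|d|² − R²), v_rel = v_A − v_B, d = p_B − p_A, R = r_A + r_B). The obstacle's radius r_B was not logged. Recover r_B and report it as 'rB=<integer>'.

m = 811
d = (0, -13);  v_rel = (-9, 8),  |v_rel|² = 145
v_rel×d = (-9)·(-13) − (8)·(0) = 117
since m = R²·145 − 117²:  R² = (13689 + 811) / 145 = 100
R = √100 = 10  ⇒  r_B = 10 − 3 = 7

rB=7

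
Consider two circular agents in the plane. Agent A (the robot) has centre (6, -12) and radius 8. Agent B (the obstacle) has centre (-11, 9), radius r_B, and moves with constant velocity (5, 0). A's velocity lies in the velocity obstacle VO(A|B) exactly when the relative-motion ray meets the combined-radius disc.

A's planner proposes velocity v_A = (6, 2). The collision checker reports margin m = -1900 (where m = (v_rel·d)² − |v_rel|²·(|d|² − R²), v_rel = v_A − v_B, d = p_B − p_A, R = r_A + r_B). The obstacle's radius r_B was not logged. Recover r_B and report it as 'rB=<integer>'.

m = -1900
d = (-17, 21);  v_rel = (1, 2),  |v_rel|² = 5
v_rel×d = (1)·(21) − (2)·(-17) = 55
since m = R²·5 − 55²:  R² = (3025 + -1900) / 5 = 225
R = √225 = 15  ⇒  r_B = 15 − 8 = 7

rB=7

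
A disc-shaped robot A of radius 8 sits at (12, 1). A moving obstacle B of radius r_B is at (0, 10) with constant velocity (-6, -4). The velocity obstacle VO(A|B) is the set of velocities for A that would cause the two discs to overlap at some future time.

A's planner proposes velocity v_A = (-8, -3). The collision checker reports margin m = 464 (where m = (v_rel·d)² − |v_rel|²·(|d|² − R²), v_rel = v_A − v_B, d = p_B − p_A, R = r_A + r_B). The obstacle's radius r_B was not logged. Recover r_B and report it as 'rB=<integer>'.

m = 464
d = (-12, 9);  v_rel = (-2, 1),  |v_rel|² = 5
v_rel×d = (-2)·(9) − (1)·(-12) = -6
since m = R²·5 − (-6)²:  R² = (36 + 464) / 5 = 100
R = √100 = 10  ⇒  r_B = 10 − 8 = 2

rB=2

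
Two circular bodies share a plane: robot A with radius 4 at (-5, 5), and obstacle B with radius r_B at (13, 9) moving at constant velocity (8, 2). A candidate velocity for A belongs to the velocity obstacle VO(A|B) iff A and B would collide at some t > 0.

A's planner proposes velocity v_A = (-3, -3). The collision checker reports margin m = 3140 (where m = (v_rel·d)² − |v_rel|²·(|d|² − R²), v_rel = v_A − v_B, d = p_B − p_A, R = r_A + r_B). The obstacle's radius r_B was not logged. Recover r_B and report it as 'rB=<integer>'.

m = 3140
d = (18, 4);  v_rel = (-11, -5),  |v_rel|² = 146
v_rel×d = (-11)·(4) − (-5)·(18) = 46
since m = R²·146 − 46²:  R² = (2116 + 3140) / 146 = 36
R = √36 = 6  ⇒  r_B = 6 − 4 = 2

rB=2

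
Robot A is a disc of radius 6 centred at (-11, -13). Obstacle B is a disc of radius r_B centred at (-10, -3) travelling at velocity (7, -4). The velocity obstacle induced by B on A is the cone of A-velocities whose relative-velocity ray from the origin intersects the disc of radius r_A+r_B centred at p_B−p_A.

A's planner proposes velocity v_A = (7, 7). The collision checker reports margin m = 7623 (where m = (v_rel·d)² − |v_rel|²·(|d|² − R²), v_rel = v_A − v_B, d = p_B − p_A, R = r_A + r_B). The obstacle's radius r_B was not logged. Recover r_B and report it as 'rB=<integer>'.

m = 7623
d = (1, 10);  v_rel = (0, 11),  |v_rel|² = 121
v_rel×d = (0)·(10) − (11)·(1) = -11
since m = R²·121 − (-11)²:  R² = (121 + 7623) / 121 = 64
R = √64 = 8  ⇒  r_B = 8 − 6 = 2

rB=2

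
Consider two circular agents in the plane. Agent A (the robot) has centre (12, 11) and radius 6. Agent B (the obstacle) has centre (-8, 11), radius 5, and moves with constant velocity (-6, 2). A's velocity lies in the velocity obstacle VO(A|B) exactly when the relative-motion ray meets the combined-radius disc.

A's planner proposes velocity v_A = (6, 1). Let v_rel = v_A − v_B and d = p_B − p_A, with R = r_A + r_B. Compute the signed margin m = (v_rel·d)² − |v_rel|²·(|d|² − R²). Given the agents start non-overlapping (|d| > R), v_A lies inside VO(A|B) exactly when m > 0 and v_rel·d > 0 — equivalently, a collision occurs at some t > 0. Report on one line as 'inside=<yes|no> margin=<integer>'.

d = (-20, 0),  |d|² = 400;  R = 6+5 = 11,  c = 400−11² = 279
v_rel = (12, -1),  |v_rel|² = 145;  v_rel·d = (12)·(-20) + (-1)·(0) = -240
145·t² + 480·t + 279 = 0  ⇒  m = (-240)² − 145·279 = 17145
m = 17145 > 0,  v_rel·d = -240 < 0  ⇒  outside

inside=no margin=17145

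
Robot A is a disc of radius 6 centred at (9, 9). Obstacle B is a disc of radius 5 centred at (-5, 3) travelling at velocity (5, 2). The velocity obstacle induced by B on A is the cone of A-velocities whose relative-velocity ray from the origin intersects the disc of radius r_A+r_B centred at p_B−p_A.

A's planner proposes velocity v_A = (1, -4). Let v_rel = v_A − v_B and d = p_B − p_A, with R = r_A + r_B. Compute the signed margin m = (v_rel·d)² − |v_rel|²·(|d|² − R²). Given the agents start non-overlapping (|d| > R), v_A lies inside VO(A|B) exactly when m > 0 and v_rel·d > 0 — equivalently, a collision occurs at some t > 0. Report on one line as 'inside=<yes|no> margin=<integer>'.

d = (-14, -6),  |d|² = 232;  R = 6+5 = 11,  c = 232−11² = 111
v_rel = (-4, -6),  |v_rel|² = 52;  v_rel·d = (-4)·(-14) + (-6)·(-6) = 92
52·t² − 184·t + 111 = 0  ⇒  m = 92² − 52·111 = 2692
m = 2692 > 0,  v_rel·d = 92 > 0  ⇒  inside

inside=yes margin=2692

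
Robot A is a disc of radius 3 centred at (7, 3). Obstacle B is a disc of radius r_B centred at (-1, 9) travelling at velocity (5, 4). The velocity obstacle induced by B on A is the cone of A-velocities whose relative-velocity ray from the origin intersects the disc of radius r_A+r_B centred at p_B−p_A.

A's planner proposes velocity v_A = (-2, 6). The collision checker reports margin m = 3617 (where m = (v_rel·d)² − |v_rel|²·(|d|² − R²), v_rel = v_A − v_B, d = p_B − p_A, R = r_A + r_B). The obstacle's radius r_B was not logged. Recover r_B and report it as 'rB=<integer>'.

m = 3617
d = (-8, 6);  v_rel = (-7, 2),  |v_rel|² = 53
v_rel×d = (-7)·(6) − (2)·(-8) = -26
since m = R²·53 − (-26)²:  R² = (676 + 3617) / 53 = 81
R = √81 = 9  ⇒  r_B = 9 − 3 = 6

rB=6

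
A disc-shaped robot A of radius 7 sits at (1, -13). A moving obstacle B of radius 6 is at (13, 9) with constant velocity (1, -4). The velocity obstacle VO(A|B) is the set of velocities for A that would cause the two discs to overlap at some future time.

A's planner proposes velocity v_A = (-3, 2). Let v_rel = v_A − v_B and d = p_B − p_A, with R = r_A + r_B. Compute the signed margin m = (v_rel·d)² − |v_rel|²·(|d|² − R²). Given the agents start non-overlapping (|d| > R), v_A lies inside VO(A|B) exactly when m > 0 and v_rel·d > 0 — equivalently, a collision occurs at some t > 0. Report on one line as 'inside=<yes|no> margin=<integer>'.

d = (12, 22),  |d|² = 628;  R = 7+6 = 13,  c = 628−13² = 459
v_rel = (-4, 6),  |v_rel|² = 52;  v_rel·d = (-4)·(12) + (6)·(22) = 84
52·t² − 168·t + 459 = 0  ⇒  m = 84² − 52·459 = -16812
m = -16812 < 0,  v_rel·d = 84 > 0  ⇒  outside

inside=no margin=-16812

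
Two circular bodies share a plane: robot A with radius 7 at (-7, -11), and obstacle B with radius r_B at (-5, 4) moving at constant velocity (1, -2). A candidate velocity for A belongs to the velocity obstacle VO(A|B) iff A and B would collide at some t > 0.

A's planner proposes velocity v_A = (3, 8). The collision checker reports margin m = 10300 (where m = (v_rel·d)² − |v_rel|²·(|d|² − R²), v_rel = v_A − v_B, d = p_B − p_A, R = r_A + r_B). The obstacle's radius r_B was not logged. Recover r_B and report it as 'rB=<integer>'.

m = 10300
d = (2, 15);  v_rel = (2, 10),  |v_rel|² = 104
v_rel×d = (2)·(15) − (10)·(2) = 10
since m = R²·104 − 10²:  R² = (100 + 10300) / 104 = 100
R = √100 = 10  ⇒  r_B = 10 − 7 = 3

rB=3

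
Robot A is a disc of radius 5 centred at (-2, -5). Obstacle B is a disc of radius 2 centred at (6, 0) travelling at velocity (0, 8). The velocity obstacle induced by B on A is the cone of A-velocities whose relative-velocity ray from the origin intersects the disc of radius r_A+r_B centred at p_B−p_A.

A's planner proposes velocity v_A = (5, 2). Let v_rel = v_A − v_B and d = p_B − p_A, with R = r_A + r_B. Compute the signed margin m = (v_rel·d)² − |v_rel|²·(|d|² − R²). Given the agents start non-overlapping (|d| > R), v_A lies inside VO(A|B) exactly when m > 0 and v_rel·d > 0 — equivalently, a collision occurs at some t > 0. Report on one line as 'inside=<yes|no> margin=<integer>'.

d = (8, 5),  |d|² = 89;  R = 5+2 = 7,  c = 89−7² = 40
v_rel = (5, -6),  |v_rel|² = 61;  v_rel·d = (5)·(8) + (-6)·(5) = 10
61·t² − 20·t + 40 = 0  ⇒  m = 10² − 61·40 = -2340
m = -2340 < 0,  v_rel·d = 10 > 0  ⇒  outside

inside=no margin=-2340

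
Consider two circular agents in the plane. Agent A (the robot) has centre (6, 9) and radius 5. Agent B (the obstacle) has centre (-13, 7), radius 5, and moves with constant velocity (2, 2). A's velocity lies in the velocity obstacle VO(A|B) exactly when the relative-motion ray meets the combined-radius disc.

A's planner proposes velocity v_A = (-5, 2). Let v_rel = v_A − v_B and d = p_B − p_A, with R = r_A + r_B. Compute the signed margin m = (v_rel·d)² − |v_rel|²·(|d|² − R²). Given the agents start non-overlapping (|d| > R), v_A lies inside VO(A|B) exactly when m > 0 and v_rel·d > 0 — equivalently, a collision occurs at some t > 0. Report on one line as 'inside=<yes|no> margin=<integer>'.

d = (-19, -2),  |d|² = 365;  R = 5+5 = 10,  c = 365−10² = 265
v_rel = (-7, 0),  |v_rel|² = 49;  v_rel·d = (-7)·(-19) + (0)·(-2) = 133
49·t² − 266·t + 265 = 0  ⇒  m = 133² − 49·265 = 4704
m = 4704 > 0,  v_rel·d = 133 > 0  ⇒  inside

inside=yes margin=4704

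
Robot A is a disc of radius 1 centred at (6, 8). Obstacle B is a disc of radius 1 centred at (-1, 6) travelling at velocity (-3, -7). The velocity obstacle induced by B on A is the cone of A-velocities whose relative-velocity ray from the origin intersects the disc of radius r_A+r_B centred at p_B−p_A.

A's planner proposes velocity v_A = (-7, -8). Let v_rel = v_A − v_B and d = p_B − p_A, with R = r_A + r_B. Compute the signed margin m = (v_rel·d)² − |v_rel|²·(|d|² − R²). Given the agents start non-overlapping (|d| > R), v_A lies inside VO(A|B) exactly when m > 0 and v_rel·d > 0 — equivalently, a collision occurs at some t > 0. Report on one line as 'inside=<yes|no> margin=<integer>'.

d = (-7, -2),  |d|² = 53;  R = 1+1 = 2,  c = 53−2² = 49
v_rel = (-4, -1),  |v_rel|² = 17;  v_rel·d = (-4)·(-7) + (-1)·(-2) = 30
17·t² − 60·t + 49 = 0  ⇒  m = 30² − 17·49 = 67
m = 67 > 0,  v_rel·d = 30 > 0  ⇒  inside

inside=yes margin=67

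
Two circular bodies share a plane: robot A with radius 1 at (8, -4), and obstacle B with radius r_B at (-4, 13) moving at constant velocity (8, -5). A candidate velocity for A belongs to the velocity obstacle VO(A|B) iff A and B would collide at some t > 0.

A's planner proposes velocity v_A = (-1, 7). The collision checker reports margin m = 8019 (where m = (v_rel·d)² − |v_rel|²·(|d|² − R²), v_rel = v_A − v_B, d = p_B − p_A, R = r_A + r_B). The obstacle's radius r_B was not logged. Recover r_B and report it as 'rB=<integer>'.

m = 8019
d = (-12, 17);  v_rel = (-9, 12),  |v_rel|² = 225
v_rel×d = (-9)·(17) − (12)·(-12) = -9
since m = R²·225 − (-9)²:  R² = (81 + 8019) / 225 = 36
R = √36 = 6  ⇒  r_B = 6 − 1 = 5

rB=5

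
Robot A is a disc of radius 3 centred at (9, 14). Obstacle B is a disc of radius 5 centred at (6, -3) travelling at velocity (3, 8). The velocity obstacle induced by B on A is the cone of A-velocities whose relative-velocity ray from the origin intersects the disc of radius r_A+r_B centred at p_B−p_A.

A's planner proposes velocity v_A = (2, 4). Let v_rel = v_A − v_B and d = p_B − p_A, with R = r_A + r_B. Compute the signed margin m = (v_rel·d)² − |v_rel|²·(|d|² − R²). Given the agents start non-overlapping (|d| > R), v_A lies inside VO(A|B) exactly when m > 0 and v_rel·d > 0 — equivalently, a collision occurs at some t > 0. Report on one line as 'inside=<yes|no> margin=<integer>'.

d = (-3, -17),  |d|² = 298;  R = 3+5 = 8,  c = 298−8² = 234
v_rel = (-1, -4),  |v_rel|² = 17;  v_rel·d = (-1)·(-3) + (-4)·(-17) = 71
17·t² − 142·t + 234 = 0  ⇒  m = 71² − 17·234 = 1063
m = 1063 > 0,  v_rel·d = 71 > 0  ⇒  inside

inside=yes margin=1063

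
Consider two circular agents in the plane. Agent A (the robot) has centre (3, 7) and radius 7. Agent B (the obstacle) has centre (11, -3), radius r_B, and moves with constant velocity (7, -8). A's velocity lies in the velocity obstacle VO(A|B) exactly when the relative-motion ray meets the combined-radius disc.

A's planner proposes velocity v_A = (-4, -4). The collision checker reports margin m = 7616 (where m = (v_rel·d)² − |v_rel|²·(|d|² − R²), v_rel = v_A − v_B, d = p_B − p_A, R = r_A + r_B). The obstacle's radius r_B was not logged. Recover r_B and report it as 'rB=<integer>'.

m = 7616
d = (8, -10);  v_rel = (-11, 4),  |v_rel|² = 137
v_rel×d = (-11)·(-10) − (4)·(8) = 78
since m = R²·137 − 78²:  R² = (6084 + 7616) / 137 = 100
R = √100 = 10  ⇒  r_B = 10 − 7 = 3

rB=3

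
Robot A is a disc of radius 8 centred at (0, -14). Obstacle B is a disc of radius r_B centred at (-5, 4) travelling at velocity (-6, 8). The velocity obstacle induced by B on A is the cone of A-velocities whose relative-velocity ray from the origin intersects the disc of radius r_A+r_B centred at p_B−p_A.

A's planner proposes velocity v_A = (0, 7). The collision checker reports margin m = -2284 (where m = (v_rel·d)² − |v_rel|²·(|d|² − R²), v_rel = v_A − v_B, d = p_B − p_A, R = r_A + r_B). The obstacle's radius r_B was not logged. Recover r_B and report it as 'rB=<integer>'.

m = -2284
d = (-5, 18);  v_rel = (6, -1),  |v_rel|² = 37
v_rel×d = (6)·(18) − (-1)·(-5) = 103
since m = R²·37 − 103²:  R² = (10609 + -2284) / 37 = 225
R = √225 = 15  ⇒  r_B = 15 − 8 = 7

rB=7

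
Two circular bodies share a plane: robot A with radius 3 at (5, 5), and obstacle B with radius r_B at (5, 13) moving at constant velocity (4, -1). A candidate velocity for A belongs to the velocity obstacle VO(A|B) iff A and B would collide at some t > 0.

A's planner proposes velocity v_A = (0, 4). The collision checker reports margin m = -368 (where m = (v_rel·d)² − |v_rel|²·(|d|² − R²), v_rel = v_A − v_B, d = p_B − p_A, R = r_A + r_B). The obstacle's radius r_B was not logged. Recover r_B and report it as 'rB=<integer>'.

m = -368
d = (0, 8);  v_rel = (-4, 5),  |v_rel|² = 41
v_rel×d = (-4)·(8) − (5)·(0) = -32
since m = R²·41 − (-32)²:  R² = (1024 + -368) / 41 = 16
R = √16 = 4  ⇒  r_B = 4 − 3 = 1

rB=1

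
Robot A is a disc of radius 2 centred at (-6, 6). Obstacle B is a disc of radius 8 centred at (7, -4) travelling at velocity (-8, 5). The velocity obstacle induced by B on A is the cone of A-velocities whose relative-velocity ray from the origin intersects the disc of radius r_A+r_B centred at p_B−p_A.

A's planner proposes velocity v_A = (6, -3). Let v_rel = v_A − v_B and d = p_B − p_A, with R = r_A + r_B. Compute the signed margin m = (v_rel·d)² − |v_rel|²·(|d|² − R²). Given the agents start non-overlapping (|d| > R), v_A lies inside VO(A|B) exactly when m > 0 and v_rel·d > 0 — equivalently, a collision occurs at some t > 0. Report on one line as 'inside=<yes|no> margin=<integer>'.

d = (13, -10),  |d|² = 269;  R = 2+8 = 10,  c = 269−10² = 169
v_rel = (14, -8),  |v_rel|² = 260;  v_rel·d = (14)·(13) + (-8)·(-10) = 262
260·t² − 524·t + 169 = 0  ⇒  m = 262² − 260·169 = 24704
m = 24704 > 0,  v_rel·d = 262 > 0  ⇒  inside

inside=yes margin=24704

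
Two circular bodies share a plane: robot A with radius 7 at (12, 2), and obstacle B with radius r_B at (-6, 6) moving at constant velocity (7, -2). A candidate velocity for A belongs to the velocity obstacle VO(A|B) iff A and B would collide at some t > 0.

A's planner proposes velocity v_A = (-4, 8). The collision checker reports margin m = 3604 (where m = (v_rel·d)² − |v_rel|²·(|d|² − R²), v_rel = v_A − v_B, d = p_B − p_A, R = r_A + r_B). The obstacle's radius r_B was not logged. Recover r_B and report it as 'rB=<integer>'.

m = 3604
d = (-18, 4);  v_rel = (-11, 10),  |v_rel|² = 221
v_rel×d = (-11)·(4) − (10)·(-18) = 136
since m = R²·221 − 136²:  R² = (18496 + 3604) / 221 = 100
R = √100 = 10  ⇒  r_B = 10 − 7 = 3

rB=3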